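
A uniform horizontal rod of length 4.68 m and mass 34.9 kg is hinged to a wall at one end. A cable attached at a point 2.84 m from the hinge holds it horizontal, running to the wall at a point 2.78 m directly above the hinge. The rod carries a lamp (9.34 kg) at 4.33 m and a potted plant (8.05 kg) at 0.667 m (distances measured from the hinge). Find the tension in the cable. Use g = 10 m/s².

T ≈ 642 N

About the hinge:
Beam weight: 34.9 × 10 = 349 N down at 2.34 m → arm 2.34 m, τ = 349 × 2.34 = 816.7 N·m clockwise.
Lamp: 9.34 × 10 = 93.4 N down at 4.33 m → arm 4.33 m, τ = 93.4 × 4.33 = 404.4 N·m clockwise.
Potted plant: 8.05 × 10 = 80.5 N down at 0.667 m → arm 0.667 m, τ = 80.5 × 0.667 = 53.69 N·m clockwise.
Total clockwise load moment = 1275 N·m.
The cable tension T acts at 2.84 m; only its component perpendicular to the rod, T sinθ, produces torque. sinθ = h/√(h²+d²) = 2.78/√(2.78²+2.84²) = 0.6995.
For rotational equilibrium, T × 2.84 × 0.6995 = 1275, so T = 1275 / 1.987 = 642 N.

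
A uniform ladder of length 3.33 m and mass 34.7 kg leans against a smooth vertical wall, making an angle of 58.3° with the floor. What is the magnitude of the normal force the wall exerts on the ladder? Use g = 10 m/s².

N_wall ≈ 107 N

Take moments about the foot of the ladder.
Ladder weight 34.7×10 = 347 N acts at 1.665 m along the ladder; its horizontal arm is 1.665·cos58.3° = 0.8749 m → τ = 303.6 N·m clockwise.
Wall normal N acts horizontally at the top; its moment arm is the height L sinθ = 3.33·sin58.3° = 2.833 m, counterclockwise.
For rotational equilibrium, N × 2.833 = 303.6, so N = 107 N.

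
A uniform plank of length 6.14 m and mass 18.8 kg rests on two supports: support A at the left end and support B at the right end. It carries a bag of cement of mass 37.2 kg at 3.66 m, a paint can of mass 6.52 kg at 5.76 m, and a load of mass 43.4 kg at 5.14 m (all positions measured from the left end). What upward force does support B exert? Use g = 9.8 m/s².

Choose support A as the axis so its reaction then has zero moment arm.
Beam weight: 18.8 × 9.8 = 184.2 N down at 3.07 m → arm 3.07 m, τ = 184.2 × 3.07 = 565.5 N·m clockwise.
Bag of cement: 37.2 × 9.8 = 364.6 N down at 3.66 m → arm 3.66 m, τ = 364.6 × 3.66 = 1334 N·m clockwise.
Paint can: 6.52 × 9.8 = 63.9 N down at 5.76 m → arm 5.76 m, τ = 63.9 × 5.76 = 368.1 N·m clockwise.
Load: 43.4 × 9.8 = 425.3 N down at 5.14 m → arm 5.14 m, τ = 425.3 × 5.14 = 2186 N·m clockwise.
Net load moment about support A = 4454 N·m clockwise.
Reaction R at support B is upward at 6.14 m, arm 6.14 m → moment R × 6.14 counterclockwise.
For rotational equilibrium, R × 6.14 = 4454, so R = 725 N.

R_B ≈ 725 N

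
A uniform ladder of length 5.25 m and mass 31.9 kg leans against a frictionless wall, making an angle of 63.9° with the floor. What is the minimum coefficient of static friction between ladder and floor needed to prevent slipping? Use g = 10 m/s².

Choose the foot of the ladder as the axis so the floor normal and friction both act there and drop out.
Ladder weight 31.9×10 = 319 N acts at 2.625 m along the ladder; its horizontal arm is 2.625·cos63.9° = 1.155 m → τ = 368.4 N·m clockwise.
Wall normal N acts horizontally at the top; its moment arm is the height L sinθ = 5.25·sin63.9° = 4.715 m, counterclockwise.
Setting net torque to zero: N × 4.715 = 368.4 → N = 78.13 N.
ΣFx = 0 ⇒ f = N_wall = 78.13 N. ΣFy = 0 ⇒ N_floor = 319 N.
μ_min = f / N_floor = 78.13 / 319 = 0.245.

μ_min ≈ 0.245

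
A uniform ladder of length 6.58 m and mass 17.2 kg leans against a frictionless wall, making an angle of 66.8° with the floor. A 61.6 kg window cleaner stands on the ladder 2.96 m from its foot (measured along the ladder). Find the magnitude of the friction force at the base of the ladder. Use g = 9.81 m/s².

f ≈ 153 N

About the foot of the ladder:
Ladder weight 17.2×9.81 = 168.7 N acts at 3.29 m along the ladder; its horizontal arm is 3.29·cos66.8° = 1.296 m → τ = 218.6 N·m clockwise.
Window cleaner: 61.6×9.81 = 604.3 N at 2.96 m → arm 1.166 m → τ = 704.6 N·m clockwise.
Wall normal N acts horizontally at the top; its moment arm is the height L sinθ = 6.58·sin66.8° = 6.048 m, counterclockwise.
Balancing moments: N × 6.048 = 923.2, giving N = 153 N.
ΣFx = 0: friction at the foot balances the wall's push, so f = N_wall = 153 N.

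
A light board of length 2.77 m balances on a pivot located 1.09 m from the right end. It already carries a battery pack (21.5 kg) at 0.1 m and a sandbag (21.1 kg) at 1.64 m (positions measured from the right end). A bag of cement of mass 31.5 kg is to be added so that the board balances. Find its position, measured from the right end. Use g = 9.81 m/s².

About the pivot (at 1.09 m from the right end):
Battery pack: 21.5 × 9.81 = 210.9 N down at 0.1 m → arm 0.99 m, τ = 210.9 × 0.99 = 208.8 N·m clockwise.
Sandbag: 21.1 × 9.81 = 207 N down at 1.64 m → arm 0.55 m, τ = 207 × 0.55 = 113.9 N·m counterclockwise.
Net moment of existing loads = 94.9 N·m clockwise.
The bag of cement weighs 31.5 × 9.81 = 309 N and must supply an equal counterclockwise moment, so its lever arm about the pivot is 94.9 / 309 = 0.307 m.
That puts it at 1.09 + 0.307 = 1.4 m from the right end.

x ≈ 1.4 m from the right end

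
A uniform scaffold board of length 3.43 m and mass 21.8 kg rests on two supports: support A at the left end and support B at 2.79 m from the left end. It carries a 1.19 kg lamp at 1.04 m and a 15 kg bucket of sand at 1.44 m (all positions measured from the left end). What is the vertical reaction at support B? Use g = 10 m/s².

About support A:
Beam weight: 21.8 × 10 = 218 N down at 1.715 m → arm 1.715 m, τ = 218 × 1.715 = 373.9 N·m clockwise.
Lamp: 1.19 × 10 = 11.9 N down at 1.04 m → arm 1.04 m, τ = 11.9 × 1.04 = 12.38 N·m clockwise.
Bucket of sand: 15 × 10 = 150 N down at 1.44 m → arm 1.44 m, τ = 150 × 1.44 = 216 N·m clockwise.
Net load moment about support A = 602.3 N·m clockwise.
Reaction R at support B is upward at 2.79 m, arm 2.79 m → moment R × 2.79 counterclockwise.
Setting net torque to zero: R × 2.79 = 602.3 → R = 216 N.

R_B ≈ 216 N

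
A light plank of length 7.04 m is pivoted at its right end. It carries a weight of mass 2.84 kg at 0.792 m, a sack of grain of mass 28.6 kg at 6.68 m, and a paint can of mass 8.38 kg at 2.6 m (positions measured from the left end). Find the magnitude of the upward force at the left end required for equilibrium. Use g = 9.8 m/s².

F ≈ 90.8 N

Take moments about the right end.
Weight: 2.84 × 9.8 = 27.83 N down at 0.792 m → arm 6.248 m, τ = 27.83 × 6.248 = 173.9 N·m counterclockwise.
Sack of grain: 28.6 × 9.8 = 280.3 N down at 6.68 m → arm 0.36 m, τ = 280.3 × 0.36 = 100.9 N·m counterclockwise.
Paint can: 8.38 × 9.8 = 82.12 N down at 2.6 m → arm 4.44 m, τ = 82.12 × 4.44 = 364.6 N·m counterclockwise.
Net moment of the loads = 639.4 N·m counterclockwise.
The upward force F acts at the left end, arm 7.04 m, giving F × 7.04 clockwise.
For rotational equilibrium, F × 7.04 = 639.4, so F = 639.4 / 7.04 = 90.8 N.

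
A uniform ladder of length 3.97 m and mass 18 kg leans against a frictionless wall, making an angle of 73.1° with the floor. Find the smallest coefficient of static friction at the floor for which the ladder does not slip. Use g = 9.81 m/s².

Choose the foot of the ladder as the axis so the floor normal and friction both act there and drop out.
Ladder weight 18×9.81 = 176.6 N acts at 1.985 m along the ladder; its horizontal arm is 1.985·cos73.1° = 0.577 m → τ = 101.9 N·m clockwise.
Wall normal N acts horizontally at the top; its moment arm is the height L sinθ = 3.97·sin73.1° = 3.799 m, counterclockwise.
Setting net torque to zero: N × 3.799 = 101.9 → N = 26.82 N.
ΣFx = 0 ⇒ f = N_wall = 26.82 N. ΣFy = 0 ⇒ N_floor = 176.6 N.
μ_min = f / N_floor = 26.82 / 176.6 = 0.152.

μ_min ≈ 0.152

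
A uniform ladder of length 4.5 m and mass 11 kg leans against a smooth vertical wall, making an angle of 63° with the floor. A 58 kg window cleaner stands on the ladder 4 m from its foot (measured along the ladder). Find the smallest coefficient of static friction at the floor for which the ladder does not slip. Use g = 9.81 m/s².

About the foot of the ladder:
Ladder weight 11×9.81 = 107.9 N acts at 2.25 m along the ladder; its horizontal arm is 2.25·cos63° = 1.021 m → τ = 110.2 N·m clockwise.
Window cleaner: 58×9.81 = 569 N at 4 m → arm 1.816 m → τ = 1033 N·m clockwise.
Wall normal N acts horizontally at the top; its moment arm is the height L sinθ = 4.5·sin63° = 4.01 m, counterclockwise.
For rotational equilibrium, N × 4.01 = 1143, so N = 285 N.
ΣFx = 0 ⇒ f = N_wall = 285 N. ΣFy = 0 ⇒ N_floor = 676.9 N.
μ_min = f / N_floor = 285 / 676.9 = 0.421.

μ_min ≈ 0.421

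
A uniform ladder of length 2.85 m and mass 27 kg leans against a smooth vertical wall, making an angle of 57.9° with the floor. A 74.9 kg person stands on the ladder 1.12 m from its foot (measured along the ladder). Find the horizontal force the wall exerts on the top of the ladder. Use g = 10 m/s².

Sum moments about the foot of the ladder (the floor normal and friction both act there and drop out).
Ladder weight 27×10 = 270 N acts at 1.425 m along the ladder; its horizontal arm is 1.425·cos57.9° = 0.7572 m → τ = 204.4 N·m clockwise.
Person: 74.9×10 = 749 N at 1.12 m → arm 0.5952 m → τ = 445.8 N·m clockwise.
Wall normal N acts horizontally at the top; its moment arm is the height L sinθ = 2.85·sin57.9° = 2.414 m, counterclockwise.
Balancing moments: N × 2.414 = 650.2, giving N = 269 N.

N_wall ≈ 269 N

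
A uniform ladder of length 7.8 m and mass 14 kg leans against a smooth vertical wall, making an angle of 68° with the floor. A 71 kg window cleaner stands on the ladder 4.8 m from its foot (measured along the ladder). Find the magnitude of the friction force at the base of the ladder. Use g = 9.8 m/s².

Sum moments about the foot of the ladder (the floor normal and friction both act there and drop out).
Ladder weight 14×9.8 = 137.2 N acts at 3.9 m along the ladder; its horizontal arm is 3.9·cos68° = 1.461 m → τ = 200.4 N·m clockwise.
Window cleaner: 71×9.8 = 695.8 N at 4.8 m → arm 1.798 m → τ = 1251 N·m clockwise.
Wall normal N acts horizontally at the top; its moment arm is the height L sinθ = 7.8·sin68° = 7.232 m, counterclockwise.
For rotational equilibrium, N × 7.232 = 1451, so N = 201 N.
ΣFx = 0: friction at the foot balances the wall's push, so f = N_wall = 201 N.

f ≈ 201 N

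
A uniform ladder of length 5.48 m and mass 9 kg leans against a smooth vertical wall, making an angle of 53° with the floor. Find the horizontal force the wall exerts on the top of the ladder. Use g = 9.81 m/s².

N_wall ≈ 33.3 N

About the foot of the ladder:
Ladder weight 9×9.81 = 88.29 N acts at 2.74 m along the ladder; its horizontal arm is 2.74·cos53° = 1.649 m → τ = 145.6 N·m clockwise.
Wall normal N acts horizontally at the top; its moment arm is the height L sinθ = 5.48·sin53° = 4.377 m, counterclockwise.
Setting net torque to zero: N × 4.377 = 145.6 → N = 33.3 N.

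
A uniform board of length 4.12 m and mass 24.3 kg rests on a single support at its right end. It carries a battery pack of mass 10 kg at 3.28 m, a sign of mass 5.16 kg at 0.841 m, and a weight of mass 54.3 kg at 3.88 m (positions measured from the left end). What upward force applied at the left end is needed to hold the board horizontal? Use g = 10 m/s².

About the right end:
Beam weight: 24.3 × 10 = 243 N down at 2.06 m → arm 2.06 m, τ = 243 × 2.06 = 500.6 N·m counterclockwise.
Battery pack: 10 × 10 = 100 N down at 3.28 m → arm 0.84 m, τ = 100 × 0.84 = 84 N·m counterclockwise.
Sign: 5.16 × 10 = 51.6 N down at 0.841 m → arm 3.279 m, τ = 51.6 × 3.279 = 169.2 N·m counterclockwise.
Weight: 54.3 × 10 = 543 N down at 3.88 m → arm 0.24 m, τ = 543 × 0.24 = 130.3 N·m counterclockwise.
Net moment of the loads = 884.1 N·m counterclockwise.
The upward force F acts at the left end, arm 4.12 m, giving F × 4.12 clockwise.
For rotational equilibrium, F × 4.12 = 884.1, so F = 884.1 / 4.12 = 215 N.

F ≈ 215 N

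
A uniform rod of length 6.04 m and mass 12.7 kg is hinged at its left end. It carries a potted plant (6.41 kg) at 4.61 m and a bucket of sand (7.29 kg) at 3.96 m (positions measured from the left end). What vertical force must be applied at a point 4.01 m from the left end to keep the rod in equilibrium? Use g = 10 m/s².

Choose the left end as the axis so the unknown pivot reaction has zero arm there.
Beam weight: 12.7 × 10 = 127 N down at 3.02 m → arm 3.02 m, τ = 127 × 3.02 = 383.5 N·m clockwise.
Potted plant: 6.41 × 10 = 64.1 N down at 4.61 m → arm 4.61 m, τ = 64.1 × 4.61 = 295.5 N·m clockwise.
Bucket of sand: 7.29 × 10 = 72.9 N down at 3.96 m → arm 3.96 m, τ = 72.9 × 3.96 = 288.7 N·m clockwise.
Net moment of the loads = 967.7 N·m clockwise.
The upward force F acts at a point 4.01 m from the left end, arm 4.01 m, giving F × 4.01 counterclockwise.
For rotational equilibrium, F × 4.01 = 967.7, so F = 967.7 / 4.01 = 241 N.

F ≈ 241 N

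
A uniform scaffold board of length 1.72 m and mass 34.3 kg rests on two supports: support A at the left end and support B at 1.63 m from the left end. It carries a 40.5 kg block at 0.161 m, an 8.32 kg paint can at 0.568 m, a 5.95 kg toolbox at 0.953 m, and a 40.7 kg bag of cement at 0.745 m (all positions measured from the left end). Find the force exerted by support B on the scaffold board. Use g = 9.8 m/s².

Sum moments about support A (its reaction then has zero moment arm).
Beam weight: 34.3 × 9.8 = 336.1 N down at 0.86 m → arm 0.86 m, τ = 336.1 × 0.86 = 289 N·m clockwise.
Block: 40.5 × 9.8 = 396.9 N down at 0.161 m → arm 0.161 m, τ = 396.9 × 0.161 = 63.9 N·m clockwise.
Paint can: 8.32 × 9.8 = 81.54 N down at 0.568 m → arm 0.568 m, τ = 81.54 × 0.568 = 46.31 N·m clockwise.
Toolbox: 5.95 × 9.8 = 58.31 N down at 0.953 m → arm 0.953 m, τ = 58.31 × 0.953 = 55.57 N·m clockwise.
Bag of cement: 40.7 × 9.8 = 398.9 N down at 0.745 m → arm 0.745 m, τ = 398.9 × 0.745 = 297.2 N·m clockwise.
Net load moment about support A = 752 N·m clockwise.
Reaction R at support B is upward at 1.63 m, arm 1.63 m → moment R × 1.63 counterclockwise.
For rotational equilibrium, R × 1.63 = 752, so R = 461 N.

R_B ≈ 461 N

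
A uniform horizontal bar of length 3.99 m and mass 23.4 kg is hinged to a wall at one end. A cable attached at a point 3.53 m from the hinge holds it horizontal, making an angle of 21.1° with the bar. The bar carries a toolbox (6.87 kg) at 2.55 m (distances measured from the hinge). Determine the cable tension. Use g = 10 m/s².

Sum moments about the hinge (the unknown hinge reaction has zero arm there).
Beam weight: 23.4 × 10 = 234 N down at 1.995 m → arm 1.995 m, τ = 234 × 1.995 = 466.8 N·m clockwise.
Toolbox: 6.87 × 10 = 68.7 N down at 2.55 m → arm 2.55 m, τ = 68.7 × 2.55 = 175.2 N·m clockwise.
Total clockwise load moment = 642 N·m.
The cable tension T acts at 3.53 m; only its component perpendicular to the bar, T sinθ, produces torque. sin 21.1° = 0.36.
Setting net torque to zero: T × 3.53 × 0.36 = 642 → T = 642 / 1.271 = 505 N.

T ≈ 505 N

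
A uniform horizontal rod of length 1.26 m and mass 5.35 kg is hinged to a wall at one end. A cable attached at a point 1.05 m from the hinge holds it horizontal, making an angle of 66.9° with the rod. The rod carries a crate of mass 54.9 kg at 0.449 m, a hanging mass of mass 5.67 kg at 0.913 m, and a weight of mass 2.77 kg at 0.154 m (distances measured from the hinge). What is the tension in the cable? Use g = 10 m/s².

T ≈ 348 N

Choose the hinge as the axis so the unknown hinge reaction has zero arm there.
Beam weight: 5.35 × 10 = 53.5 N down at 0.63 m → arm 0.63 m, τ = 53.5 × 0.63 = 33.7 N·m clockwise.
Crate: 54.9 × 10 = 549 N down at 0.449 m → arm 0.449 m, τ = 549 × 0.449 = 246.5 N·m clockwise.
Hanging mass: 5.67 × 10 = 56.7 N down at 0.913 m → arm 0.913 m, τ = 56.7 × 0.913 = 51.77 N·m clockwise.
Weight: 2.77 × 10 = 27.7 N down at 0.154 m → arm 0.154 m, τ = 27.7 × 0.154 = 4.266 N·m clockwise.
Total clockwise load moment = 336.2 N·m.
The cable tension T acts at 1.05 m; only its component perpendicular to the rod, T sinθ, produces torque. sin 66.9° = 0.9198.
Στ = 0 ⇒ T × 1.05 × 0.9198 = 336.2 ⇒ T = 336.2 / 0.9658 = 348 N.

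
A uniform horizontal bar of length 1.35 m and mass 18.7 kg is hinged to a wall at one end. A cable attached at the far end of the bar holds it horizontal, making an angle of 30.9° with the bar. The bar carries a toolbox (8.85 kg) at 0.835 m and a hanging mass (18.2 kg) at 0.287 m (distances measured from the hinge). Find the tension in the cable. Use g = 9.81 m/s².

Sum moments about the hinge (the unknown hinge reaction has zero arm there).
Beam weight: 18.7 × 9.81 = 183.4 N down at 0.675 m → arm 0.675 m, τ = 183.4 × 0.675 = 123.8 N·m clockwise.
Toolbox: 8.85 × 9.81 = 86.82 N down at 0.835 m → arm 0.835 m, τ = 86.82 × 0.835 = 72.49 N·m clockwise.
Hanging mass: 18.2 × 9.81 = 178.5 N down at 0.287 m → arm 0.287 m, τ = 178.5 × 0.287 = 51.23 N·m clockwise.
Total clockwise load moment = 247.5 N·m.
The cable tension T acts at 1.35 m; only its component perpendicular to the bar, T sinθ, produces torque. sin 30.9° = 0.5135.
For rotational equilibrium, T × 1.35 × 0.5135 = 247.5, so T = 247.5 / 0.6932 = 357 N.

T ≈ 357 N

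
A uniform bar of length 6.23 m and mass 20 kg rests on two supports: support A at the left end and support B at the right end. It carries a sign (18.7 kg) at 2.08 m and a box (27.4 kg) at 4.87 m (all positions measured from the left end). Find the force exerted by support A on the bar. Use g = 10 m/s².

R_A ≈ 284 N

Taking torques about support B:
Beam weight: 20 × 10 = 200 N down at 3.115 m → arm 3.115 m, τ = 200 × 3.115 = 623 N·m counterclockwise.
Sign: 18.7 × 10 = 187 N down at 2.08 m → arm 4.15 m, τ = 187 × 4.15 = 776.1 N·m counterclockwise.
Box: 27.4 × 10 = 274 N down at 4.87 m → arm 1.36 m, τ = 274 × 1.36 = 372.6 N·m counterclockwise.
Net load moment about support B = 1772 N·m counterclockwise.
Reaction R at support A is upward at 0 m, arm 6.23 m → moment R × 6.23 clockwise.
Balancing moments: R × 6.23 = 1772, giving R = 284 N.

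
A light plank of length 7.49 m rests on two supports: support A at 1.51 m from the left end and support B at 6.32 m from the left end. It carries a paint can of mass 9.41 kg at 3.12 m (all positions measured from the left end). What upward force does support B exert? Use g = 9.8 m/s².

R_B ≈ 30.9 N

Sum moments about support A (its reaction then has zero moment arm).
Paint can: 9.41 × 9.8 = 92.22 N down at 3.12 m → arm 1.61 m, τ = 92.22 × 1.61 = 148.5 N·m clockwise.
Net load moment about support A = 148.5 N·m clockwise.
Reaction R at support B is upward at 6.32 m, arm 4.81 m → moment R × 4.81 counterclockwise.
Balancing moments: R × 4.81 = 148.5, giving R = 30.9 N.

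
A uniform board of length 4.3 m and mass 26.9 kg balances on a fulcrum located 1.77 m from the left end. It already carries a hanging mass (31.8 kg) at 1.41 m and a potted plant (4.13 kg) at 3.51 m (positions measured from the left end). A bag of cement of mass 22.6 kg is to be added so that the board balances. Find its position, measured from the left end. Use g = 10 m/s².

x ≈ 1.51 m from the left end

About the fulcrum (at 1.77 m from the left end):
Beam weight: 26.9 × 10 = 269 N down at 2.15 m → arm 0.38 m, τ = 269 × 0.38 = 102.2 N·m clockwise.
Hanging mass: 31.8 × 10 = 318 N down at 1.41 m → arm 0.36 m, τ = 318 × 0.36 = 114.5 N·m counterclockwise.
Potted plant: 4.13 × 10 = 41.3 N down at 3.51 m → arm 1.74 m, τ = 41.3 × 1.74 = 71.86 N·m clockwise.
Net moment of existing loads = 59.56 N·m clockwise.
The bag of cement weighs 22.6 × 10 = 226 N and must supply an equal counterclockwise moment, so its lever arm about the fulcrum is 59.56 / 226 = 0.264 m.
That puts it at 1.77 − 0.264 = 1.51 m from the left end.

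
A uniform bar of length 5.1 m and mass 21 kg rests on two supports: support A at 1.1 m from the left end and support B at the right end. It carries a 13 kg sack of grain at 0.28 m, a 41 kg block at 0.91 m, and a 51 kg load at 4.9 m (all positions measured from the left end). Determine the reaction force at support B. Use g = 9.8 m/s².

About support A:
Beam weight: 21 × 9.8 = 205.8 N down at 2.55 m → arm 1.45 m, τ = 205.8 × 1.45 = 298.4 N·m clockwise.
Sack of grain: 13 × 9.8 = 127.4 N down at 0.28 m → arm 0.82 m, τ = 127.4 × 0.82 = 104.5 N·m counterclockwise.
Block: 41 × 9.8 = 401.8 N down at 0.91 m → arm 0.19 m, τ = 401.8 × 0.19 = 76.34 N·m counterclockwise.
Load: 51 × 9.8 = 499.8 N down at 4.9 m → arm 3.8 m, τ = 499.8 × 3.8 = 1899 N·m clockwise.
Net load moment about support A = 2017 N·m clockwise.
Reaction R at support B is upward at 5.1 m, arm 4 m → moment R × 4 counterclockwise.
Στ = 0 ⇒ R × 4 = 2017 ⇒ R = 504 N.

R_B ≈ 504 N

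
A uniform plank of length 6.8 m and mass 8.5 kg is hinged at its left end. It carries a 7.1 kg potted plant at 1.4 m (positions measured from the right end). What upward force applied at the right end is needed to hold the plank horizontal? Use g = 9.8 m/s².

F ≈ 96.9 N

Sum moments about the left end (the unknown pivot reaction has zero arm there).
Beam weight: 8.5 × 9.8 = 83.3 N down at 3.4 m → arm 3.4 m, τ = 83.3 × 3.4 = 283.2 N·m clockwise.
Potted plant: 7.1 × 9.8 = 69.58 N down at 1.4 m → arm 5.4 m, τ = 69.58 × 5.4 = 375.7 N·m clockwise.
Net moment of the loads = 658.9 N·m clockwise.
The upward force F acts at the right end, arm 6.8 m, giving F × 6.8 counterclockwise.
For rotational equilibrium, F × 6.8 = 658.9, so F = 658.9 / 6.8 = 96.9 N.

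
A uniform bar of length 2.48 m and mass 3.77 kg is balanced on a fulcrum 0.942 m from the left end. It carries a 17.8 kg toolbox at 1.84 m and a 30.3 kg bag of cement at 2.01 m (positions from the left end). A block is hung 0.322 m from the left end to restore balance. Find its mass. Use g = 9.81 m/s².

Choose the fulcrum (at 0.942 m from the left end) as the axis so the support reaction has zero arm there.
Beam weight: 3.77 × 9.81 = 36.98 N down at 1.24 m → arm 0.298 m, τ = 36.98 × 0.298 = 11.02 N·m clockwise.
Toolbox: 17.8 × 9.81 = 174.6 N down at 1.84 m → arm 0.898 m, τ = 174.6 × 0.898 = 156.8 N·m clockwise.
Bag of cement: 30.3 × 9.81 = 297.2 N down at 2.01 m → arm 1.068 m, τ = 297.2 × 1.068 = 317.4 N·m clockwise.
Net moment of known loads = 485.2 N·m clockwise.
An unknown mass m at 0.322 m has arm 0.62 m; its moment is m·g·0.62 counterclockwise.
Στ = 0 ⇒ m × 9.81 × 0.62 = 485.2 ⇒ m = 485.2 / (9.81 × 0.62) = 79.8 kg.

m ≈ 79.8 kg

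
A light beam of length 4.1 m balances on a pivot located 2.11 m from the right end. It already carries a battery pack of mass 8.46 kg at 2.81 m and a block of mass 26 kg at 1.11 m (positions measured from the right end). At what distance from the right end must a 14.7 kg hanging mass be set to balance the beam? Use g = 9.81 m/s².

Sum moments about the pivot (at 2.11 m from the right end) (the support reaction has zero arm there).
Battery pack: 8.46 × 9.81 = 82.99 N down at 2.81 m → arm 0.7 m, τ = 82.99 × 0.7 = 58.09 N·m counterclockwise.
Block: 26 × 9.81 = 255.1 N down at 1.11 m → arm 1 m, τ = 255.1 × 1 = 255.1 N·m clockwise.
Net moment of existing loads = 197 N·m clockwise.
The hanging mass weighs 14.7 × 9.81 = 144.2 N and must supply an equal counterclockwise moment, so its lever arm about the pivot is 197 / 144.2 = 1.37 m.
That puts it at 2.11 + 1.37 = 3.48 m from the right end.

x ≈ 3.48 m from the right end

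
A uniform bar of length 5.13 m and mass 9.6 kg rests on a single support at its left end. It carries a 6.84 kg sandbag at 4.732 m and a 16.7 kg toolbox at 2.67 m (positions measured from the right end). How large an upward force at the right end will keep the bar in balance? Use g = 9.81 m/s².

Taking torques about the left end:
Beam weight: 9.6 × 9.81 = 94.18 N down at 2.565 m → arm 2.565 m, τ = 94.18 × 2.565 = 241.6 N·m clockwise.
Sandbag: 6.84 × 9.81 = 67.1 N down at 4.732 m → arm 0.398 m, τ = 67.1 × 0.398 = 26.71 N·m clockwise.
Toolbox: 16.7 × 9.81 = 163.8 N down at 2.67 m → arm 2.46 m, τ = 163.8 × 2.46 = 402.9 N·m clockwise.
Net moment of the loads = 671.2 N·m clockwise.
The upward force F acts at the right end, arm 5.13 m, giving F × 5.13 counterclockwise.
Στ = 0 ⇒ F × 5.13 = 671.2 ⇒ F = 671.2 / 5.13 = 131 N.

F ≈ 131 N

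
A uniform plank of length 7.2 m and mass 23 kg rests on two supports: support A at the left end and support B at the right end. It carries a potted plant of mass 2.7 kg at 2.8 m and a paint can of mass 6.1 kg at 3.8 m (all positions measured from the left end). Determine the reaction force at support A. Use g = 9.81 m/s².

Sum moments about support B (its reaction then has zero moment arm).
Beam weight: 23 × 9.81 = 225.6 N down at 3.6 m → arm 3.6 m, τ = 225.6 × 3.6 = 812.2 N·m counterclockwise.
Potted plant: 2.7 × 9.81 = 26.49 N down at 2.8 m → arm 4.4 m, τ = 26.49 × 4.4 = 116.6 N·m counterclockwise.
Paint can: 6.1 × 9.81 = 59.84 N down at 3.8 m → arm 3.4 m, τ = 59.84 × 3.4 = 203.5 N·m counterclockwise.
Net load moment about support B = 1132 N·m counterclockwise.
Reaction R at support A is upward at 0 m, arm 7.2 m → moment R × 7.2 clockwise.
Balancing moments: R × 7.2 = 1132, giving R = 157 N.

R_A ≈ 157 N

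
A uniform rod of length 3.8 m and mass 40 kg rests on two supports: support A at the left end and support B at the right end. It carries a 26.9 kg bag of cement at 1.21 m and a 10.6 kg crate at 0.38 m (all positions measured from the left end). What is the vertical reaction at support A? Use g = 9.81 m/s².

Taking torques about support B:
Beam weight: 40 × 9.81 = 392.4 N down at 1.9 m → arm 1.9 m, τ = 392.4 × 1.9 = 745.6 N·m counterclockwise.
Bag of cement: 26.9 × 9.81 = 263.9 N down at 1.21 m → arm 2.59 m, τ = 263.9 × 2.59 = 683.5 N·m counterclockwise.
Crate: 10.6 × 9.81 = 104 N down at 0.38 m → arm 3.42 m, τ = 104 × 3.42 = 355.7 N·m counterclockwise.
Net load moment about support B = 1785 N·m counterclockwise.
Reaction R at support A is upward at 0 m, arm 3.8 m → moment R × 3.8 clockwise.
Balancing moments: R × 3.8 = 1785, giving R = 470 N.

R_A ≈ 470 N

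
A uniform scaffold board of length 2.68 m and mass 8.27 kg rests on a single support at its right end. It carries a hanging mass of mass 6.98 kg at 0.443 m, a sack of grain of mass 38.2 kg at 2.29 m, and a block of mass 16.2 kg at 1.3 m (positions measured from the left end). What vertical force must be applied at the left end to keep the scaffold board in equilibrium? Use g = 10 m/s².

F ≈ 239 N

About the right end:
Beam weight: 8.27 × 10 = 82.7 N down at 1.34 m → arm 1.34 m, τ = 82.7 × 1.34 = 110.8 N·m counterclockwise.
Hanging mass: 6.98 × 10 = 69.8 N down at 0.443 m → arm 2.237 m, τ = 69.8 × 2.237 = 156.1 N·m counterclockwise.
Sack of grain: 38.2 × 10 = 382 N down at 2.29 m → arm 0.39 m, τ = 382 × 0.39 = 149 N·m counterclockwise.
Block: 16.2 × 10 = 162 N down at 1.3 m → arm 1.38 m, τ = 162 × 1.38 = 223.6 N·m counterclockwise.
Net moment of the loads = 639.5 N·m counterclockwise.
The upward force F acts at the left end, arm 2.68 m, giving F × 2.68 clockwise.
For rotational equilibrium, F × 2.68 = 639.5, so F = 639.5 / 2.68 = 239 N.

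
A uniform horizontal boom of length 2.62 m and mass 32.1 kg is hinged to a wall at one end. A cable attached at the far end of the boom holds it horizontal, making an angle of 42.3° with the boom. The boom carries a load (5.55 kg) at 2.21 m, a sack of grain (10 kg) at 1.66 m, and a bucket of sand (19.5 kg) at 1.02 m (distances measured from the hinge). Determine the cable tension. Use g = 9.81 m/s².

T ≈ 505 N

Choose the hinge as the axis so the unknown hinge reaction has zero arm there.
Beam weight: 32.1 × 9.81 = 314.9 N down at 1.31 m → arm 1.31 m, τ = 314.9 × 1.31 = 412.5 N·m clockwise.
Load: 5.55 × 9.81 = 54.45 N down at 2.21 m → arm 2.21 m, τ = 54.45 × 2.21 = 120.3 N·m clockwise.
Sack of grain: 10 × 9.81 = 98.1 N down at 1.66 m → arm 1.66 m, τ = 98.1 × 1.66 = 162.8 N·m clockwise.
Bucket of sand: 19.5 × 9.81 = 191.3 N down at 1.02 m → arm 1.02 m, τ = 191.3 × 1.02 = 195.1 N·m clockwise.
Total clockwise load moment = 890.7 N·m.
The cable tension T acts at 2.62 m; only its component perpendicular to the boom, T sinθ, produces torque. sin 42.3° = 0.673.
Setting net torque to zero: T × 2.62 × 0.673 = 890.7 → T = 890.7 / 1.763 = 505 N.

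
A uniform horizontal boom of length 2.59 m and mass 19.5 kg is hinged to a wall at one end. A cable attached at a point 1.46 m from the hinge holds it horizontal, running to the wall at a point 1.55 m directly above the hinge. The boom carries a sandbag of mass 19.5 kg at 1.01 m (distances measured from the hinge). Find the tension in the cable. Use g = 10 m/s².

T ≈ 423 N

About the hinge:
Beam weight: 19.5 × 10 = 195 N down at 1.295 m → arm 1.295 m, τ = 195 × 1.295 = 252.5 N·m clockwise.
Sandbag: 19.5 × 10 = 195 N down at 1.01 m → arm 1.01 m, τ = 195 × 1.01 = 196.9 N·m clockwise.
Total clockwise load moment = 449.4 N·m.
The cable tension T acts at 1.46 m; only its component perpendicular to the boom, T sinθ, produces torque. sinθ = h/√(h²+d²) = 1.55/√(1.55²+1.46²) = 0.7279.
Στ = 0 ⇒ T × 1.46 × 0.7279 = 449.4 ⇒ T = 449.4 / 1.063 = 423 N.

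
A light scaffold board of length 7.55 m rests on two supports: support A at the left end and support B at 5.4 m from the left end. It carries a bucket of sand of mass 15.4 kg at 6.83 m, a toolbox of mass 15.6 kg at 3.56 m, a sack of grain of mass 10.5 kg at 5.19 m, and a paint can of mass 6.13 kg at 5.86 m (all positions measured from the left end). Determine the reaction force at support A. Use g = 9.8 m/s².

Sum moments about support B (its reaction then has zero moment arm).
Bucket of sand: 15.4 × 9.8 = 150.9 N down at 6.83 m → arm 1.43 m, τ = 150.9 × 1.43 = 215.8 N·m clockwise.
Toolbox: 15.6 × 9.8 = 152.9 N down at 3.56 m → arm 1.84 m, τ = 152.9 × 1.84 = 281.3 N·m counterclockwise.
Sack of grain: 10.5 × 9.8 = 102.9 N down at 5.19 m → arm 0.21 m, τ = 102.9 × 0.21 = 21.61 N·m counterclockwise.
Paint can: 6.13 × 9.8 = 60.07 N down at 5.86 m → arm 0.46 m, τ = 60.07 × 0.46 = 27.63 N·m clockwise.
Net load moment about support B = 59.48 N·m counterclockwise.
Reaction R at support A is upward at 0 m, arm 5.4 m → moment R × 5.4 clockwise.
Setting net torque to zero: R × 5.4 = 59.48 → R = 11 N.

R_A ≈ 11 N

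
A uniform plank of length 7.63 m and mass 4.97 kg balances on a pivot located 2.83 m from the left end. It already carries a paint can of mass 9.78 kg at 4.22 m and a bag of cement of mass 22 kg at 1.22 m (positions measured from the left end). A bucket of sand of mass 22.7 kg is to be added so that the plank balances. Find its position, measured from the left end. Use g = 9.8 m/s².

x ≈ 3.58 m from the left end

About the pivot (at 2.83 m from the left end):
Beam weight: 4.97 × 9.8 = 48.71 N down at 3.815 m → arm 0.985 m, τ = 48.71 × 0.985 = 47.98 N·m clockwise.
Paint can: 9.78 × 9.8 = 95.84 N down at 4.22 m → arm 1.39 m, τ = 95.84 × 1.39 = 133.2 N·m clockwise.
Bag of cement: 22 × 9.8 = 215.6 N down at 1.22 m → arm 1.61 m, τ = 215.6 × 1.61 = 347.1 N·m counterclockwise.
Net moment of existing loads = 165.9 N·m counterclockwise.
The bucket of sand weighs 22.7 × 9.8 = 222.5 N and must supply an equal clockwise moment, so its lever arm about the pivot is 165.9 / 222.5 = 0.746 m.
That puts it at 2.83 + 0.746 = 3.58 m from the left end.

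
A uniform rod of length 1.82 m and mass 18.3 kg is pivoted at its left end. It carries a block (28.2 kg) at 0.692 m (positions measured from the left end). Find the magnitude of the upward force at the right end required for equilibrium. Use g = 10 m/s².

F ≈ 199 N

Choose the left end as the axis so the unknown pivot reaction has zero arm there.
Beam weight: 18.3 × 10 = 183 N down at 0.91 m → arm 0.91 m, τ = 183 × 0.91 = 166.5 N·m clockwise.
Block: 28.2 × 10 = 282 N down at 0.692 m → arm 0.692 m, τ = 282 × 0.692 = 195.1 N·m clockwise.
Net moment of the loads = 361.6 N·m clockwise.
The upward force F acts at the right end, arm 1.82 m, giving F × 1.82 counterclockwise.
Στ = 0 ⇒ F × 1.82 = 361.6 ⇒ F = 361.6 / 1.82 = 199 N.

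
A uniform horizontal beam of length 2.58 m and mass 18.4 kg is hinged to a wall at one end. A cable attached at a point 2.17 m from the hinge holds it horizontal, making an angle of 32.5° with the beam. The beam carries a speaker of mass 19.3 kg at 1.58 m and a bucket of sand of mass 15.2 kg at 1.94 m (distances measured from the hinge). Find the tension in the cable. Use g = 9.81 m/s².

Taking torques about the hinge:
Beam weight: 18.4 × 9.81 = 180.5 N down at 1.29 m → arm 1.29 m, τ = 180.5 × 1.29 = 232.8 N·m clockwise.
Speaker: 19.3 × 9.81 = 189.3 N down at 1.58 m → arm 1.58 m, τ = 189.3 × 1.58 = 299.1 N·m clockwise.
Bucket of sand: 15.2 × 9.81 = 149.1 N down at 1.94 m → arm 1.94 m, τ = 149.1 × 1.94 = 289.3 N·m clockwise.
Total clockwise load moment = 821.2 N·m.
The cable tension T acts at 2.17 m; only its component perpendicular to the beam, T sinθ, produces torque. sin 32.5° = 0.5373.
Balancing moments: T × 2.17 × 0.5373 = 821.2, giving T = 821.2 / 1.166 = 704 N.

T ≈ 704 N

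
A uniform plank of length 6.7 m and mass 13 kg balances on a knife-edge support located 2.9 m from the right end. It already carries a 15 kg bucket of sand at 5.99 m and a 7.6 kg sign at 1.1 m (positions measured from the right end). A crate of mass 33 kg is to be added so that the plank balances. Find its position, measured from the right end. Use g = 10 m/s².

x ≈ 1.73 m from the right end

Sum moments about the knife-edge support (at 2.9 m from the right end) (the support reaction has zero arm there).
Beam weight: 13 × 10 = 130 N down at 3.35 m → arm 0.45 m, τ = 130 × 0.45 = 58.5 N·m counterclockwise.
Bucket of sand: 15 × 10 = 150 N down at 5.99 m → arm 3.09 m, τ = 150 × 3.09 = 463.5 N·m counterclockwise.
Sign: 7.6 × 10 = 76 N down at 1.1 m → arm 1.8 m, τ = 76 × 1.8 = 136.8 N·m clockwise.
Net moment of existing loads = 385.2 N·m counterclockwise.
The crate weighs 33 × 10 = 330 N and must supply an equal clockwise moment, so its lever arm about the knife-edge support is 385.2 / 330 = 1.17 m.
That puts it at 2.9 − 1.17 = 1.73 m from the right end.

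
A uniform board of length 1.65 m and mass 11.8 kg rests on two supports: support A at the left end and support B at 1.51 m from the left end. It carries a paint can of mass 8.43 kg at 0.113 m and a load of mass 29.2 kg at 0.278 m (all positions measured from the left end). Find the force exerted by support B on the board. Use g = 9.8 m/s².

About support A:
Beam weight: 11.8 × 9.8 = 115.6 N down at 0.825 m → arm 0.825 m, τ = 115.6 × 0.825 = 95.37 N·m clockwise.
Paint can: 8.43 × 9.8 = 82.61 N down at 0.113 m → arm 0.113 m, τ = 82.61 × 0.113 = 9.335 N·m clockwise.
Load: 29.2 × 9.8 = 286.2 N down at 0.278 m → arm 0.278 m, τ = 286.2 × 0.278 = 79.56 N·m clockwise.
Net load moment about support A = 184.3 N·m clockwise.
Reaction R at support B is upward at 1.51 m, arm 1.51 m → moment R × 1.51 counterclockwise.
Setting net torque to zero: R × 1.51 = 184.3 → R = 122 N.

R_B ≈ 122 N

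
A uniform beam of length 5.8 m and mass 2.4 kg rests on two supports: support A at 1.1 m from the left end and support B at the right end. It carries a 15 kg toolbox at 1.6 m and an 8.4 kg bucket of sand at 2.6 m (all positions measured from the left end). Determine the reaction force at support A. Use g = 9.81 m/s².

Take moments about support B.
Beam weight: 2.4 × 9.81 = 23.54 N down at 2.9 m → arm 2.9 m, τ = 23.54 × 2.9 = 68.27 N·m counterclockwise.
Toolbox: 15 × 9.81 = 147.2 N down at 1.6 m → arm 4.2 m, τ = 147.2 × 4.2 = 618.2 N·m counterclockwise.
Bucket of sand: 8.4 × 9.81 = 82.4 N down at 2.6 m → arm 3.2 m, τ = 82.4 × 3.2 = 263.7 N·m counterclockwise.
Net load moment about support B = 950.2 N·m counterclockwise.
Reaction R at support A is upward at 1.1 m, arm 4.7 m → moment R × 4.7 clockwise.
For rotational equilibrium, R × 4.7 = 950.2, so R = 202 N.

R_A ≈ 202 N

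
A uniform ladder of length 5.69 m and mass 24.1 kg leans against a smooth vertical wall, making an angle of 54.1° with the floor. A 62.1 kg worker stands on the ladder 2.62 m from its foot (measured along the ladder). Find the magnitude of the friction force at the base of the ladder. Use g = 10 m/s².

f ≈ 294 N

Take moments about the foot of the ladder.
Ladder weight 24.1×10 = 241 N acts at 2.845 m along the ladder; its horizontal arm is 2.845·cos54.1° = 1.668 m → τ = 402 N·m clockwise.
Worker: 62.1×10 = 621 N at 2.62 m → arm 1.536 m → τ = 953.9 N·m clockwise.
Wall normal N acts horizontally at the top; its moment arm is the height L sinθ = 5.69·sin54.1° = 4.609 m, counterclockwise.
For rotational equilibrium, N × 4.609 = 1356, so N = 294 N.
ΣFx = 0: friction at the foot balances the wall's push, so f = N_wall = 294 N.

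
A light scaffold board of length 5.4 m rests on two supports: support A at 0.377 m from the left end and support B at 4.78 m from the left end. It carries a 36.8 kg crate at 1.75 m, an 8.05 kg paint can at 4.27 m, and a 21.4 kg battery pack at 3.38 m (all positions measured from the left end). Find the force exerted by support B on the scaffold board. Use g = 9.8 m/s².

R_B ≈ 325 N

Sum moments about support A (its reaction then has zero moment arm).
Crate: 36.8 × 9.8 = 360.6 N down at 1.75 m → arm 1.373 m, τ = 360.6 × 1.373 = 495.1 N·m clockwise.
Paint can: 8.05 × 9.8 = 78.89 N down at 4.27 m → arm 3.893 m, τ = 78.89 × 3.893 = 307.1 N·m clockwise.
Battery pack: 21.4 × 9.8 = 209.7 N down at 3.38 m → arm 3.003 m, τ = 209.7 × 3.003 = 629.7 N·m clockwise.
Net load moment about support A = 1432 N·m clockwise.
Reaction R at support B is upward at 4.78 m, arm 4.403 m → moment R × 4.403 counterclockwise.
Balancing moments: R × 4.403 = 1432, giving R = 325 N.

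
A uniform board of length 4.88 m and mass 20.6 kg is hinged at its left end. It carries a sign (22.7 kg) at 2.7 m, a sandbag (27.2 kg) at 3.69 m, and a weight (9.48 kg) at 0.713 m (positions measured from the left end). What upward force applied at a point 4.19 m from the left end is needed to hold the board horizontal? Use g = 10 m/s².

F ≈ 522 N

Sum moments about the left end (the unknown pivot reaction has zero arm there).
Beam weight: 20.6 × 10 = 206 N down at 2.44 m → arm 2.44 m, τ = 206 × 2.44 = 502.6 N·m clockwise.
Sign: 22.7 × 10 = 227 N down at 2.7 m → arm 2.7 m, τ = 227 × 2.7 = 612.9 N·m clockwise.
Sandbag: 27.2 × 10 = 272 N down at 3.69 m → arm 3.69 m, τ = 272 × 3.69 = 1004 N·m clockwise.
Weight: 9.48 × 10 = 94.8 N down at 0.713 m → arm 0.713 m, τ = 94.8 × 0.713 = 67.59 N·m clockwise.
Net moment of the loads = 2187 N·m clockwise.
The upward force F acts at a point 4.19 m from the left end, arm 4.19 m, giving F × 4.19 counterclockwise.
Στ = 0 ⇒ F × 4.19 = 2187 ⇒ F = 2187 / 4.19 = 522 N.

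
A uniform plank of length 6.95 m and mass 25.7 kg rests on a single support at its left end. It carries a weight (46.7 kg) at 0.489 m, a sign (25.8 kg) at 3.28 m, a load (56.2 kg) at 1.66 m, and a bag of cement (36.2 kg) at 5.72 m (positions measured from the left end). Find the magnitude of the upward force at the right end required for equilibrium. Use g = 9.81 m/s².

F ≈ 702 N

Take moments about the left end.
Beam weight: 25.7 × 9.81 = 252.1 N down at 3.475 m → arm 3.475 m, τ = 252.1 × 3.475 = 876 N·m clockwise.
Weight: 46.7 × 9.81 = 458.1 N down at 0.489 m → arm 0.489 m, τ = 458.1 × 0.489 = 224 N·m clockwise.
Sign: 25.8 × 9.81 = 253.1 N down at 3.28 m → arm 3.28 m, τ = 253.1 × 3.28 = 830.2 N·m clockwise.
Load: 56.2 × 9.81 = 551.3 N down at 1.66 m → arm 1.66 m, τ = 551.3 × 1.66 = 915.2 N·m clockwise.
Bag of cement: 36.2 × 9.81 = 355.1 N down at 5.72 m → arm 5.72 m, τ = 355.1 × 5.72 = 2031 N·m clockwise.
Net moment of the loads = 4876 N·m clockwise.
The upward force F acts at the right end, arm 6.95 m, giving F × 6.95 counterclockwise.
Balancing moments: F × 6.95 = 4876, giving F = 4876 / 6.95 = 702 N.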